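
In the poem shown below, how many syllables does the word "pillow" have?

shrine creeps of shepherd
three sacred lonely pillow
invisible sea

"pillow" has 2 syllables.

2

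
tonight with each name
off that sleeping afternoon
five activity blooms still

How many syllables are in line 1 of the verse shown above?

Line 1: tonight (2), with (1), each (1), name (1) → 5

5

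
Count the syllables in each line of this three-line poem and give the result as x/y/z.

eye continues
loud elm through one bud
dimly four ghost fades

Line 1: eye (1), continues (3) → 4
Line 2: loud (1), elm (1), through (1), one (1), bud (1) → 5
Line 3: dimly (2), four (1), ghost (1), fades (1) → 5

4/5/5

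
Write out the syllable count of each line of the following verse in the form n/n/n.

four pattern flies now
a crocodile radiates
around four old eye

5/7/5

Line 1: "four pattern flies now": 1+2+1+1 = 5
Line 2: "a crocodile radiates": 1+3+3 = 7
Line 3: "around four old eye": 2+1+1+1 = 5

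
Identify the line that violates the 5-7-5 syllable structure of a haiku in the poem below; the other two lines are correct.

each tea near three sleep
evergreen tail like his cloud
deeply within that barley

Line 1: each(1) + tea(1) + near(1) + three(1) + sleep(1) = 5 ✓
Line 2: evergreen(3) + tail(1) + like(1) + his(1) + cloud(1) = 7 ✓
Line 3: deeply(2) + within(2) + that(1) + barley(2) = 7 (expected 5)

Line 3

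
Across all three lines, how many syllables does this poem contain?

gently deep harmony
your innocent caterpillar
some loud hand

17

Line 1: gently(2) + deep(1) + harmony(3) = 6
Line 2: your(1) + innocent(3) + caterpillar(4) = 8
Line 3: some(1) + loud(1) + hand(1) = 3
Total: 6 + 8 + 3 = 17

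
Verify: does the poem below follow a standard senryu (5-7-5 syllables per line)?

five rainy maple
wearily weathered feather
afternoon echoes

Line 1: five (1), rainy (2), maple (2) → 5 ✓
Line 2: wearily (3), weathered (2), feather (2) → 7 ✓
Line 3: afternoon (3), echoes (2) → 5 ✓

Yes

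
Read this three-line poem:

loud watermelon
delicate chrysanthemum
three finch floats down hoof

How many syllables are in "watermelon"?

4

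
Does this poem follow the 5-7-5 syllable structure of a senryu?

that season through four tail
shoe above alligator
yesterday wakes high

Line 1: that(1) + season(2) + through(1) + four(1) + tail(1) = 6 (expected 5)
Line 2: shoe(1) + above(2) + alligator(4) = 7 ✓
Line 3: yesterday(3) + wakes(1) + high(1) = 5 ✓

No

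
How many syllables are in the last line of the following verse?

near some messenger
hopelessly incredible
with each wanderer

The last line: with(1) + each(1) + wanderer(3) = 5

5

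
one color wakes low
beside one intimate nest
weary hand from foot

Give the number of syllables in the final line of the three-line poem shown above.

The final line: weary (2), hand (1), from (1), foot (1) → 5

5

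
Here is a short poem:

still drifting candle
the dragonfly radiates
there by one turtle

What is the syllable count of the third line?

The third line: "there by one turtle": 1+1+1+2 = 5

5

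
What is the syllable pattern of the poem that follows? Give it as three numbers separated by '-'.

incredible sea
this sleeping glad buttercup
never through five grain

5-7-5

Line 1: incredible (4), sea (1) → 5
Line 2: this (1), sleeping (2), glad (1), buttercup (3) → 7
Line 3: never (2), through (1), five (1), grain (1) → 5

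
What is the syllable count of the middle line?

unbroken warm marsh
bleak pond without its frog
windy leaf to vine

The middle line: bleak (1), pond (1), without (2), its (1), frog (1) → 6

6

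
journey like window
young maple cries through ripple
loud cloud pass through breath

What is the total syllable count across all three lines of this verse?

Line 1: "journey like window": 2+1+2 = 5
Line 2: "young maple cries through ripple": 1+2+1+1+2 = 7
Line 3: "loud cloud pass through breath": 1+1+1+1+1 = 5
Total: 5 + 7 + 5 = 17

17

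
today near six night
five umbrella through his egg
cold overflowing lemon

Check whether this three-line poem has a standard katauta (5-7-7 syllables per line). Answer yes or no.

Line 1: today(2) + near(1) + six(1) + night(1) = 5 ✓
Line 2: five(1) + umbrella(3) + through(1) + his(1) + egg(1) = 7 ✓
Line 3: cold(1) + overflowing(4) + lemon(2) = 7 ✓

Yes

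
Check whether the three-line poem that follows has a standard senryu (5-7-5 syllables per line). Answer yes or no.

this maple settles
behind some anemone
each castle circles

Yes

Line 1: this (1), maple (2), settles (2) → 5 ✓
Line 2: behind (2), some (1), anemone (4) → 7 ✓
Line 3: each (1), castle (2), circles (2) → 5 ✓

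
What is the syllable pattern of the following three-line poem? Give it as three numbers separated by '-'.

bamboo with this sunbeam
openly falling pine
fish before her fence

Line 1: bamboo(2) + with(1) + this(1) + sunbeam(2) = 6
Line 2: openly(3) + falling(2) + pine(1) = 6
Line 3: fish(1) + before(2) + her(1) + fence(1) = 5

6-6-5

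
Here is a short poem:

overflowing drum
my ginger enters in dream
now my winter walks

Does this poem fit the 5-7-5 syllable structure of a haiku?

Yes

Line 1: overflowing(4) + drum(1) = 5 ✓
Line 2: my(1) + ginger(2) + enters(2) + in(1) + dream(1) = 7 ✓
Line 3: now(1) + my(1) + winter(2) + walks(1) = 5 ✓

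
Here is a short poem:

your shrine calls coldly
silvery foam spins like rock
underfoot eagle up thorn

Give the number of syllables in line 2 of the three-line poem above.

Line 2: "silvery foam spins like rock": 3+1+1+1+1 = 7

7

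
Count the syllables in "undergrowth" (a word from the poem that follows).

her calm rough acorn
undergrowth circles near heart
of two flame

"undergrowth" has 3 syllables.

3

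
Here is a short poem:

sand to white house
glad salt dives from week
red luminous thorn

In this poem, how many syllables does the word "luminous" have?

3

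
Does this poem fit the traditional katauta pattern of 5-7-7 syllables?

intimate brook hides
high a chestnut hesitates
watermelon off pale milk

Yes

Line 1: intimate (3), brook (1), hides (1) → 5 ✓
Line 2: high (1), a (1), chestnut (2), hesitates (3) → 7 ✓
Line 3: watermelon (4), off (1), pale (1), milk (1) → 7 ✓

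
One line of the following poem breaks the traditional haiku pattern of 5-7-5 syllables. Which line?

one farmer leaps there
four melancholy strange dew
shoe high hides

Line 1: "one farmer leaps there": 1+2+1+1 = 5 ✓
Line 2: "four melancholy strange dew": 1+4+1+1 = 7 ✓
Line 3: "shoe high hides": 1+1+1 = 3 (expected 5)

Line 3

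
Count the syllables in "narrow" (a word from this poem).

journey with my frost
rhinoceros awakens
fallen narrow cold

2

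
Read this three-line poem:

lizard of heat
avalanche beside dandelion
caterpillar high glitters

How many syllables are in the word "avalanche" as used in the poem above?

3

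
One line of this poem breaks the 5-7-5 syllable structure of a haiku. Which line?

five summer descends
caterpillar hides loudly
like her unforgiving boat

Line 3

Line 1: five (1), summer (2), descends (2) → 5 ✓
Line 2: caterpillar (4), hides (1), loudly (2) → 7 ✓
Line 3: like (1), her (1), unforgiving (4), boat (1) → 7 (expected 5)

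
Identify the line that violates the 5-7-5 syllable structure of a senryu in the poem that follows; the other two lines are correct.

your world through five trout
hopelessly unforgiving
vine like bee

Line 1: your (1), world (1), through (1), five (1), trout (1) → 5 ✓
Line 2: hopelessly (3), unforgiving (4) → 7 ✓
Line 3: vine (1), like (1), bee (1) → 3 (expected 5)

Line 3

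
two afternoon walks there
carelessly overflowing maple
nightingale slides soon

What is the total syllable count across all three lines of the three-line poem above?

20

Line 1: two (1), afternoon (3), walks (1), there (1) → 6
Line 2: carelessly (3), overflowing (4), maple (2) → 9
Line 3: nightingale (3), slides (1), soon (1) → 5
Total: 6 + 9 + 5 = 20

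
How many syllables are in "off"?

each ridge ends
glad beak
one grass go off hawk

1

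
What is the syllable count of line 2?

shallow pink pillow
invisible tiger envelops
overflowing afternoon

Line 2: "invisible tiger envelops": 4+2+3 = 9

9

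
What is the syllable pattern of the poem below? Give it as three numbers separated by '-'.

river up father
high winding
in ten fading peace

5-3-5

Line 1: river(2) + up(1) + father(2) = 5
Line 2: high(1) + winding(2) = 3
Line 3: in(1) + ten(1) + fading(2) + peace(1) = 5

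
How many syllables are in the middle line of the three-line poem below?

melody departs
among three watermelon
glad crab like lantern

The middle line: among(2) + three(1) + watermelon(4) = 7

7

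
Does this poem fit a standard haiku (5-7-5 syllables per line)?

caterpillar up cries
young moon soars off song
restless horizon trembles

Line 1: caterpillar (4), up (1), cries (1) → 6 (expected 5)
Line 2: young (1), moon (1), soars (1), off (1), song (1) → 5 (expected 7)
Line 3: restless (2), horizon (3), trembles (2) → 7 (expected 5)

No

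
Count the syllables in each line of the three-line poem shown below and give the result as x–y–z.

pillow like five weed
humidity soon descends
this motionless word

Line 1: "pillow like five weed": 2+1+1+1 = 5
Line 2: "humidity soon descends": 4+1+2 = 7
Line 3: "this motionless word": 1+3+1 = 5

5–7–5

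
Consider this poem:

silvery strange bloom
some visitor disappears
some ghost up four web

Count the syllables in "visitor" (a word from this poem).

"visitor" has 3 syllables.

3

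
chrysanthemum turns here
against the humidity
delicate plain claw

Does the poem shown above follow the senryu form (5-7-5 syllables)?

No

Line 1: chrysanthemum (4), turns (1), here (1) → 6 (expected 5)
Line 2: against (2), the (1), humidity (4) → 7 ✓
Line 3: delicate (3), plain (1), claw (1) → 5 ✓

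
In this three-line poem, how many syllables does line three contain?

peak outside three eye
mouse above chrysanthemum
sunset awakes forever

Line three: sunset(2) + awakes(2) + forever(3) = 7

7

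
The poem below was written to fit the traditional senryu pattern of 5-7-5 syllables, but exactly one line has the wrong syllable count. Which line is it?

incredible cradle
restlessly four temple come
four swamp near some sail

Line 1: incredible (4), cradle (2) → 6 (expected 5)
Line 2: restlessly (3), four (1), temple (2), come (1) → 7 ✓
Line 3: four (1), swamp (1), near (1), some (1), sail (1) → 5 ✓

Line 1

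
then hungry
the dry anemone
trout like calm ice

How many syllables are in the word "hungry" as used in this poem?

"hungry" has 2 syllables.

2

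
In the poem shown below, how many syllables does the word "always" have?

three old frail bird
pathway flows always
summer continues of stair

2

"always" has 2 syllables.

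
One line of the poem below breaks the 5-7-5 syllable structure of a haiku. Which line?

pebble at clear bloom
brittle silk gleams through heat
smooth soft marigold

Line 1: "pebble at clear bloom": 2+1+1+1 = 5 ✓
Line 2: "brittle silk gleams through heat": 2+1+1+1+1 = 6 (expected 7)
Line 3: "smooth soft marigold": 1+1+3 = 5 ✓

Line 2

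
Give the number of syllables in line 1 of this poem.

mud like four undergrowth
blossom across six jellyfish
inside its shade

6

Line 1: mud(1) + like(1) + four(1) + undergrowth(3) = 6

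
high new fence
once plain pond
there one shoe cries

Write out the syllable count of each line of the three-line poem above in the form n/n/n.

Line 1: high(1) + new(1) + fence(1) = 3
Line 2: once(1) + plain(1) + pond(1) = 3
Line 3: there(1) + one(1) + shoe(1) + cries(1) = 4

3/3/4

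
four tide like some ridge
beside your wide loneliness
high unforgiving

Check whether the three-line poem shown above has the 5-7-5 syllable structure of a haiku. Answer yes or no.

Yes

Line 1: four(1) + tide(1) + like(1) + some(1) + ridge(1) = 5 ✓
Line 2: beside(2) + your(1) + wide(1) + loneliness(3) = 7 ✓
Line 3: high(1) + unforgiving(4) = 5 ✓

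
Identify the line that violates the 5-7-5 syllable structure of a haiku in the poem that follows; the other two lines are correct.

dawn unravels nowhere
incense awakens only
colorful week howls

Line 1

Line 1: "dawn unravels nowhere": 1+3+2 = 6 (expected 5)
Line 2: "incense awakens only": 2+3+2 = 7 ✓
Line 3: "colorful week howls": 3+1+1 = 5 ✓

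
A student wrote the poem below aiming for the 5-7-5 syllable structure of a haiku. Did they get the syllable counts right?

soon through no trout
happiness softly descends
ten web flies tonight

Line 1: soon(1) + through(1) + no(1) + trout(1) = 4 (expected 5)
Line 2: happiness(3) + softly(2) + descends(2) = 7 ✓
Line 3: ten(1) + web(1) + flies(1) + tonight(2) = 5 ✓

No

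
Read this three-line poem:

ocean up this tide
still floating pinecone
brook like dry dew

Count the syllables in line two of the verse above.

5

Line two: "still floating pinecone": 1+2+2 = 5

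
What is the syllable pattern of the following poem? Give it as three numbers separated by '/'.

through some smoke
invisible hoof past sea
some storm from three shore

Line 1: "through some smoke": 1+1+1 = 3
Line 2: "invisible hoof past sea": 4+1+1+1 = 7
Line 3: "some storm from three shore": 1+1+1+1+1 = 5

3/7/5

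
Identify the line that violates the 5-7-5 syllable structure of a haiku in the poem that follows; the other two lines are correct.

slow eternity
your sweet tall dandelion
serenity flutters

Line 3

Line 1: slow(1) + eternity(4) = 5 ✓
Line 2: your(1) + sweet(1) + tall(1) + dandelion(4) = 7 ✓
Line 3: serenity(4) + flutters(2) = 6 (expected 5)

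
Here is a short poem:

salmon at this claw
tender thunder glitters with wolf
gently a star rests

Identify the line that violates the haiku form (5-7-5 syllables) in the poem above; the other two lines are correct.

Line 1: salmon (2), at (1), this (1), claw (1) → 5 ✓
Line 2: tender (2), thunder (2), glitters (2), with (1), wolf (1) → 8 (expected 7)
Line 3: gently (2), a (1), star (1), rests (1) → 5 ✓

The second line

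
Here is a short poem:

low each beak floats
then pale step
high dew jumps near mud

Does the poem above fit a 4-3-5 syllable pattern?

Yes

Line 1: low (1), each (1), beak (1), floats (1) → 4 ✓
Line 2: then (1), pale (1), step (1) → 3 ✓
Line 3: high (1), dew (1), jumps (1), near (1), mud (1) → 5 ✓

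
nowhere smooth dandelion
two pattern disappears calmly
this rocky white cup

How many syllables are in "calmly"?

2

"calmly" has 2 syllables.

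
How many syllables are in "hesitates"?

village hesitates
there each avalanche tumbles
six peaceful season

3

"hesitates" has 3 syllables.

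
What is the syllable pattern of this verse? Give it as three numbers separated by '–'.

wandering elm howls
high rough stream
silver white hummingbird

Line 1: wandering(3) + elm(1) + howls(1) = 5
Line 2: high(1) + rough(1) + stream(1) = 3
Line 3: silver(2) + white(1) + hummingbird(3) = 6

5–3–6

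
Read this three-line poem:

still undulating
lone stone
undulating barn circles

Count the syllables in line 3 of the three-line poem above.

7

Line 3: undulating(4) + barn(1) + circles(2) = 7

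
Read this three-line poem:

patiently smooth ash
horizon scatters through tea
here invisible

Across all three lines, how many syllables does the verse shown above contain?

17

Line 1: patiently (3), smooth (1), ash (1) → 5
Line 2: horizon (3), scatters (2), through (1), tea (1) → 7
Line 3: here (1), invisible (4) → 5
Total: 5 + 7 + 5 = 17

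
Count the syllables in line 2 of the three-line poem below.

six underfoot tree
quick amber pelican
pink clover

Line 2: quick (1), amber (2), pelican (3) → 6

6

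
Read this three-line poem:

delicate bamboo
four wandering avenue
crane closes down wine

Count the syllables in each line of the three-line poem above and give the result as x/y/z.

Line 1: "delicate bamboo": 3+2 = 5
Line 2: "four wandering avenue": 1+3+3 = 7
Line 3: "crane closes down wine": 1+2+1+1 = 5

5/7/5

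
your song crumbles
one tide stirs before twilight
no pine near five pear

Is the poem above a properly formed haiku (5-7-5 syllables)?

No

Line 1: "your song crumbles": 1+1+2 = 4 (expected 5)
Line 2: "one tide stirs before twilight": 1+1+1+2+2 = 7 ✓
Line 3: "no pine near five pear": 1+1+1+1+1 = 5 ✓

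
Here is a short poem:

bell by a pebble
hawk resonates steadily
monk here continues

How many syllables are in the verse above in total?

Line 1: "bell by a pebble": 1+1+1+2 = 5
Line 2: "hawk resonates steadily": 1+3+3 = 7
Line 3: "monk here continues": 1+1+3 = 5
Total: 5 + 7 + 5 = 17

17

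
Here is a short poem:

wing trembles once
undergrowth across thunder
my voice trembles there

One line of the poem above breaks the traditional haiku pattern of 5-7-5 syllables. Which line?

The first line

Line 1: "wing trembles once": 1+2+1 = 4 (expected 5)
Line 2: "undergrowth across thunder": 3+2+2 = 7 ✓
Line 3: "my voice trembles there": 1+1+2+1 = 5 ✓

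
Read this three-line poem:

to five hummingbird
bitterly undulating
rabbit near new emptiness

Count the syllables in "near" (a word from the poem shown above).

1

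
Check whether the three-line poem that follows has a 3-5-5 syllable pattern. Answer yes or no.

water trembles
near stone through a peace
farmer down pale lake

Line 1: water(2) + trembles(2) = 4 (expected 3)
Line 2: near(1) + stone(1) + through(1) + a(1) + peace(1) = 5 ✓
Line 3: farmer(2) + down(1) + pale(1) + lake(1) = 5 ✓

No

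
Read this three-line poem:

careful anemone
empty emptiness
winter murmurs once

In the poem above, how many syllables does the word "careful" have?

2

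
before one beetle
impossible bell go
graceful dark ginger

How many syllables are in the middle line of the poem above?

6

The middle line: impossible (4), bell (1), go (1) → 6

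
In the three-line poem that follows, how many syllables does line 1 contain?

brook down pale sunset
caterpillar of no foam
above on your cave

Line 1: "brook down pale sunset": 1+1+1+2 = 5

5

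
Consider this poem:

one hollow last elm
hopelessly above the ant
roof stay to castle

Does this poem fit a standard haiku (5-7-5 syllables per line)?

Line 1: "one hollow last elm": 1+2+1+1 = 5 ✓
Line 2: "hopelessly above the ant": 3+2+1+1 = 7 ✓
Line 3: "roof stay to castle": 1+1+1+2 = 5 ✓

Yes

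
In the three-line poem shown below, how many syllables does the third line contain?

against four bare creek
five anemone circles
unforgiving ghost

5

The third line: unforgiving(4) + ghost(1) = 5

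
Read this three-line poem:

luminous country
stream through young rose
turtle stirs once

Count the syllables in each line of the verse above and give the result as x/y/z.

Line 1: "luminous country": 3+2 = 5
Line 2: "stream through young rose": 1+1+1+1 = 4
Line 3: "turtle stirs once": 2+1+1 = 4

5/4/4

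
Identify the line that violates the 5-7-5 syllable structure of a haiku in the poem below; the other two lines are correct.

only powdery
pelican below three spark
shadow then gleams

Line 1: only (2), powdery (3) → 5 ✓
Line 2: pelican (3), below (2), three (1), spark (1) → 7 ✓
Line 3: shadow (2), then (1), gleams (1) → 4 (expected 5)

Line 3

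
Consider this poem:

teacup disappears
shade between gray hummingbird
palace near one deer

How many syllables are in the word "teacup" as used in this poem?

"teacup" has 2 syllables.

2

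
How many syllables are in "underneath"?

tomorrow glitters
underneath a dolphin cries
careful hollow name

3

"underneath" has 3 syllables.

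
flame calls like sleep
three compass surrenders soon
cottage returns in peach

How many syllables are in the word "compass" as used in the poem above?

2

"compass" has 2 syllables.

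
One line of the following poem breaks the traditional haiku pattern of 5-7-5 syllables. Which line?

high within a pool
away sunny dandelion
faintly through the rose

Line 2

Line 1: high(1) + within(2) + a(1) + pool(1) = 5 ✓
Line 2: away(2) + sunny(2) + dandelion(4) = 8 (expected 7)
Line 3: faintly(2) + through(1) + the(1) + rose(1) = 5 ✓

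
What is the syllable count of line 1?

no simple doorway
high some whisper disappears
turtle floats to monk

Line 1: no (1), simple (2), doorway (2) → 5

5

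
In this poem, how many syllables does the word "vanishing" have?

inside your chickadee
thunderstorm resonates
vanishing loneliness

"vanishing" has 3 syllables.

3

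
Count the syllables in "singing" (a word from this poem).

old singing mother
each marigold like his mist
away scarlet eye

"singing" has 2 syllables.

2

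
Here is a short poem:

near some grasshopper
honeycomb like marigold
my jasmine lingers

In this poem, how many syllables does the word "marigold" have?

"marigold" has 3 syllables.

3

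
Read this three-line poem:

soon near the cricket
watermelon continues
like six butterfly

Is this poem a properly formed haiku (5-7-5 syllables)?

Yes

Line 1: soon (1), near (1), the (1), cricket (2) → 5 ✓
Line 2: watermelon (4), continues (3) → 7 ✓
Line 3: like (1), six (1), butterfly (3) → 5 ✓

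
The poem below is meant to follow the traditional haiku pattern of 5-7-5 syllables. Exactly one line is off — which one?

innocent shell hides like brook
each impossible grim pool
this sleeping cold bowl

Line 1

Line 1: "innocent shell hides like brook": 3+1+1+1+1 = 7 (expected 5)
Line 2: "each impossible grim pool": 1+4+1+1 = 7 ✓
Line 3: "this sleeping cold bowl": 1+2+1+1 = 5 ✓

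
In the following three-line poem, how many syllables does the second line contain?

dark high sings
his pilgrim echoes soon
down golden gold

6

The second line: "his pilgrim echoes soon": 1+2+2+1 = 6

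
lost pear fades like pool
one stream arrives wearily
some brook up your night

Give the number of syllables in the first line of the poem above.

The first line: lost(1) + pear(1) + fades(1) + like(1) + pool(1) = 5

5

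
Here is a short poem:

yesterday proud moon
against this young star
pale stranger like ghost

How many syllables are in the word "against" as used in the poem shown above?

"against" has 2 syllables.

2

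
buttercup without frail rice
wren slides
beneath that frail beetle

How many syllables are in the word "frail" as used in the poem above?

1

"frail" has 1 syllable.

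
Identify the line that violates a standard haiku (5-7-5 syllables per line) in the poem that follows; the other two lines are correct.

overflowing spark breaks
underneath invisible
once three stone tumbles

Line 1: "overflowing spark breaks": 4+1+1 = 6 (expected 5)
Line 2: "underneath invisible": 3+4 = 7 ✓
Line 3: "once three stone tumbles": 1+1+1+2 = 5 ✓

Line 1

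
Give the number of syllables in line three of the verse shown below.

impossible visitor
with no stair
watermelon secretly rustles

Line three: watermelon (4), secretly (3), rustles (2) → 9

9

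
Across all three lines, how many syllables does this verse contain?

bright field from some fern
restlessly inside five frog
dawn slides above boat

17

Line 1: "bright field from some fern": 1+1+1+1+1 = 5
Line 2: "restlessly inside five frog": 3+2+1+1 = 7
Line 3: "dawn slides above boat": 1+1+2+1 = 5
Total: 5 + 7 + 5 = 17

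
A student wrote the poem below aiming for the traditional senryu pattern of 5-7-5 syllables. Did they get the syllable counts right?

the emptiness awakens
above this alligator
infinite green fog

Line 1: the(1) + emptiness(3) + awakens(3) = 7 (expected 5)
Line 2: above(2) + this(1) + alligator(4) = 7 ✓
Line 3: infinite(3) + green(1) + fog(1) = 5 ✓

No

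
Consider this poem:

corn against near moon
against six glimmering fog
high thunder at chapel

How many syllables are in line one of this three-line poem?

5

Line one: corn(1) + against(2) + near(1) + moon(1) = 5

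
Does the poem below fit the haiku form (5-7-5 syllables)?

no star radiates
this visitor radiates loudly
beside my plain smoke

No

Line 1: no(1) + star(1) + radiates(3) = 5 ✓
Line 2: this(1) + visitor(3) + radiates(3) + loudly(2) = 9 (expected 7)
Line 3: beside(2) + my(1) + plain(1) + smoke(1) = 5 ✓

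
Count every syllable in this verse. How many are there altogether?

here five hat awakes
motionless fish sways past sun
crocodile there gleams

Line 1: here (1), five (1), hat (1), awakes (2) → 5
Line 2: motionless (3), fish (1), sways (1), past (1), sun (1) → 7
Line 3: crocodile (3), there (1), gleams (1) → 5
Total: 5 + 7 + 5 = 17

17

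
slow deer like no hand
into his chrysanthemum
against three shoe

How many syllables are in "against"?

2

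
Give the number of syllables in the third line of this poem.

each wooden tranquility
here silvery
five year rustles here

5

The third line: five(1) + year(1) + rustles(2) + here(1) = 5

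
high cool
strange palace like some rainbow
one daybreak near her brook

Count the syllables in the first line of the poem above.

2

The first line: high(1) + cool(1) = 2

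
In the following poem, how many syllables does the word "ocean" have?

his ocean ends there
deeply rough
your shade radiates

2

"ocean" has 2 syllables.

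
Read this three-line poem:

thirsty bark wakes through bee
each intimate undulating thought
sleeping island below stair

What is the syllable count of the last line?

7

The last line: sleeping (2), island (2), below (2), stair (1) → 7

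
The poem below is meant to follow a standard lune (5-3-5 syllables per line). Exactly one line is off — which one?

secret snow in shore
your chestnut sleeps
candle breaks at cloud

Line 1: secret(2) + snow(1) + in(1) + shore(1) = 5 ✓
Line 2: your(1) + chestnut(2) + sleeps(1) = 4 (expected 3)
Line 3: candle(2) + breaks(1) + at(1) + cloud(1) = 5 ✓

The second line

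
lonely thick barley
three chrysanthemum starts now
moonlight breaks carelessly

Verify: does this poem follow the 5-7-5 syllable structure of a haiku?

No

Line 1: lonely(2) + thick(1) + barley(2) = 5 ✓
Line 2: three(1) + chrysanthemum(4) + starts(1) + now(1) = 7 ✓
Line 3: moonlight(2) + breaks(1) + carelessly(3) = 6 (expected 5)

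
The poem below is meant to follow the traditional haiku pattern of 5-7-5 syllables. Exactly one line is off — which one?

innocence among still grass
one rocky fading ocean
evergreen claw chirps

The first line

Line 1: innocence (3), among (2), still (1), grass (1) → 7 (expected 5)
Line 2: one (1), rocky (2), fading (2), ocean (2) → 7 ✓
Line 3: evergreen (3), claw (1), chirps (1) → 5 ✓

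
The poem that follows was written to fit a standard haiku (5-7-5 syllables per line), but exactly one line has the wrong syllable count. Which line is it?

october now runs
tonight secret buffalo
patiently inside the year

The third line

Line 1: october(3) + now(1) + runs(1) = 5 ✓
Line 2: tonight(2) + secret(2) + buffalo(3) = 7 ✓
Line 3: patiently(3) + inside(2) + the(1) + year(1) = 7 (expected 5)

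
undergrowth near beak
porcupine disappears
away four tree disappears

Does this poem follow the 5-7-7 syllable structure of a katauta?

Line 1: undergrowth (3), near (1), beak (1) → 5 ✓
Line 2: porcupine (3), disappears (3) → 6 (expected 7)
Line 3: away (2), four (1), tree (1), disappears (3) → 7 ✓

No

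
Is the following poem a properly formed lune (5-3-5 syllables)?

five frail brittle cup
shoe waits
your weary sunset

No

Line 1: five(1) + frail(1) + brittle(2) + cup(1) = 5 ✓
Line 2: shoe(1) + waits(1) = 2 (expected 3)
Line 3: your(1) + weary(2) + sunset(2) = 5 ✓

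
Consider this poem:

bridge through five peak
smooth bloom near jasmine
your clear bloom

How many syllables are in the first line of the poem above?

The first line: bridge(1) + through(1) + five(1) + peak(1) = 4

4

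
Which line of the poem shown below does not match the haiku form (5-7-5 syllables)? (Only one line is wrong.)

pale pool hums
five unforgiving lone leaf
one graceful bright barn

Line 1

Line 1: "pale pool hums": 1+1+1 = 3 (expected 5)
Line 2: "five unforgiving lone leaf": 1+4+1+1 = 7 ✓
Line 3: "one graceful bright barn": 1+2+1+1 = 5 ✓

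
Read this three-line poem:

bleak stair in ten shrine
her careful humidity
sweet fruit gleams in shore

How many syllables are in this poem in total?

Line 1: bleak(1) + stair(1) + in(1) + ten(1) + shrine(1) = 5
Line 2: her(1) + careful(2) + humidity(4) = 7
Line 3: sweet(1) + fruit(1) + gleams(1) + in(1) + shore(1) = 5
Total: 5 + 7 + 5 = 17

17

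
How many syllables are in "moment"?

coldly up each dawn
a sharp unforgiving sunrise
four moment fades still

"moment" has 2 syllables.

2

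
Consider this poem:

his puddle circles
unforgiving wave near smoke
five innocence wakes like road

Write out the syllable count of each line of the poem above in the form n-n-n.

Line 1: "his puddle circles": 1+2+2 = 5
Line 2: "unforgiving wave near smoke": 4+1+1+1 = 7
Line 3: "five innocence wakes like road": 1+3+1+1+1 = 7

5-7-7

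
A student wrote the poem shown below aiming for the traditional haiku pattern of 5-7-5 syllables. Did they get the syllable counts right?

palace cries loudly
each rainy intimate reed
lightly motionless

Yes

Line 1: "palace cries loudly": 2+1+2 = 5 ✓
Line 2: "each rainy intimate reed": 1+2+3+1 = 7 ✓
Line 3: "lightly motionless": 2+3 = 5 ✓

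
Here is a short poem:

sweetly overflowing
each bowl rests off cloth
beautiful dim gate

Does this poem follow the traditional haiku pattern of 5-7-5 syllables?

No

Line 1: sweetly (2), overflowing (4) → 6 (expected 5)
Line 2: each (1), bowl (1), rests (1), off (1), cloth (1) → 5 (expected 7)
Line 3: beautiful (3), dim (1), gate (1) → 5 ✓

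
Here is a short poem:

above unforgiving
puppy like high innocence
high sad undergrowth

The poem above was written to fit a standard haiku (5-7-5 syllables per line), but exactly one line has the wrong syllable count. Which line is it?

Line 1

Line 1: "above unforgiving": 2+4 = 6 (expected 5)
Line 2: "puppy like high innocence": 2+1+1+3 = 7 ✓
Line 3: "high sad undergrowth": 1+1+3 = 5 ✓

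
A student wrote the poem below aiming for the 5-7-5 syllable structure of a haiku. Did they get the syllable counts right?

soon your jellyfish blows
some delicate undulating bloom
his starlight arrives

Line 1: soon (1), your (1), jellyfish (3), blows (1) → 6 (expected 5)
Line 2: some (1), delicate (3), undulating (4), bloom (1) → 9 (expected 7)
Line 3: his (1), starlight (2), arrives (2) → 5 ✓

No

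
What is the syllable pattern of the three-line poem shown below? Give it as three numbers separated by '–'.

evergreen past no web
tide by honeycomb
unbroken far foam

6–5–5

Line 1: evergreen(3) + past(1) + no(1) + web(1) = 6
Line 2: tide(1) + by(1) + honeycomb(3) = 5
Line 3: unbroken(3) + far(1) + foam(1) = 5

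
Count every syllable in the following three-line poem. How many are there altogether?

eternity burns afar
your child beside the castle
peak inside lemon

19

Line 1: "eternity burns afar": 4+1+2 = 7
Line 2: "your child beside the castle": 1+1+2+1+2 = 7
Line 3: "peak inside lemon": 1+2+2 = 5
Total: 7 + 7 + 5 = 19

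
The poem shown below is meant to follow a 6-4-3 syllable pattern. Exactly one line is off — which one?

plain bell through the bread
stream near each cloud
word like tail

Line 1

Line 1: plain (1), bell (1), through (1), the (1), bread (1) → 5 (expected 6)
Line 2: stream (1), near (1), each (1), cloud (1) → 4 ✓
Line 3: word (1), like (1), tail (1) → 3 ✓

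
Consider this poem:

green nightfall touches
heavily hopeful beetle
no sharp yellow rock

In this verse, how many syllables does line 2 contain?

Line 2: "heavily hopeful beetle": 3+2+2 = 7

7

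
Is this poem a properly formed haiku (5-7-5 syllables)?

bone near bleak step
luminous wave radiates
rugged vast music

No

Line 1: "bone near bleak step": 1+1+1+1 = 4 (expected 5)
Line 2: "luminous wave radiates": 3+1+3 = 7 ✓
Line 3: "rugged vast music": 2+1+2 = 5 ✓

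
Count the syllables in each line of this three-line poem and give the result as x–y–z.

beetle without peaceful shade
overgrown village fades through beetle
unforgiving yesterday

Line 1: beetle (2), without (2), peaceful (2), shade (1) → 7
Line 2: overgrown (3), village (2), fades (1), through (1), beetle (2) → 9
Line 3: unforgiving (4), yesterday (3) → 7

7–9–7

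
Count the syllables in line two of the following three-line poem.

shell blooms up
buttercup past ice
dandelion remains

5

Line two: "buttercup past ice": 3+1+1 = 5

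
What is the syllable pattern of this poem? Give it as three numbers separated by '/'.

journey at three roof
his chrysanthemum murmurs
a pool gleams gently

5/7/5

Line 1: journey (2), at (1), three (1), roof (1) → 5
Line 2: his (1), chrysanthemum (4), murmurs (2) → 7
Line 3: a (1), pool (1), gleams (1), gently (2) → 5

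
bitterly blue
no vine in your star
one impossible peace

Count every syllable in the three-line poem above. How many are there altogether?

Line 1: bitterly(3) + blue(1) = 4
Line 2: no(1) + vine(1) + in(1) + your(1) + star(1) = 5
Line 3: one(1) + impossible(4) + peace(1) = 6
Total: 4 + 5 + 6 = 15

15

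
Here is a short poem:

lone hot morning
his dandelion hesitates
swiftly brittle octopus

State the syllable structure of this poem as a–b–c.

4–8–7

Line 1: lone (1), hot (1), morning (2) → 4
Line 2: his (1), dandelion (4), hesitates (3) → 8
Line 3: swiftly (2), brittle (2), octopus (3) → 7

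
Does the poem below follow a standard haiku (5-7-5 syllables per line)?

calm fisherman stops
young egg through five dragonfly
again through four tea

Line 1: calm(1) + fisherman(3) + stops(1) = 5 ✓
Line 2: young(1) + egg(1) + through(1) + five(1) + dragonfly(3) = 7 ✓
Line 3: again(2) + through(1) + four(1) + tea(1) = 5 ✓

Yes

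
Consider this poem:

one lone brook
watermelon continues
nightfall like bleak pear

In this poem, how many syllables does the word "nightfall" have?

"nightfall" has 2 syllables.

2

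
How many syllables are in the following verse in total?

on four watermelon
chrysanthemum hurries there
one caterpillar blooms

Line 1: on (1), four (1), watermelon (4) → 6
Line 2: chrysanthemum (4), hurries (2), there (1) → 7
Line 3: one (1), caterpillar (4), blooms (1) → 6
Total: 6 + 7 + 6 = 19

19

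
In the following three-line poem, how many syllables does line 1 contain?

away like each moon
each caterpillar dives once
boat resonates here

Line 1: away (2), like (1), each (1), moon (1) → 5

5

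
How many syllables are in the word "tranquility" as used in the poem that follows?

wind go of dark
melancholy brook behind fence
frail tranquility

4

"tranquility" has 4 syllables.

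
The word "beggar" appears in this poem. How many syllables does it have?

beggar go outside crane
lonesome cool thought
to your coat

2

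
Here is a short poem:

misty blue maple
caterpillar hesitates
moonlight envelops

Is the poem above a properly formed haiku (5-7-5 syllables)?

Line 1: "misty blue maple": 2+1+2 = 5 ✓
Line 2: "caterpillar hesitates": 4+3 = 7 ✓
Line 3: "moonlight envelops": 2+3 = 5 ✓

Yes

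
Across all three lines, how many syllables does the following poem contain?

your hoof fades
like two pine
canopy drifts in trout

Line 1: "your hoof fades": 1+1+1 = 3
Line 2: "like two pine": 1+1+1 = 3
Line 3: "canopy drifts in trout": 3+1+1+1 = 6
Total: 3 + 3 + 6 = 12

12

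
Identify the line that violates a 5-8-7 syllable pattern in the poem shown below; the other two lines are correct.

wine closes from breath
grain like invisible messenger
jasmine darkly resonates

Line 1: "wine closes from breath": 1+2+1+1 = 5 ✓
Line 2: "grain like invisible messenger": 1+1+4+3 = 9 (expected 8)
Line 3: "jasmine darkly resonates": 2+2+3 = 7 ✓

The second line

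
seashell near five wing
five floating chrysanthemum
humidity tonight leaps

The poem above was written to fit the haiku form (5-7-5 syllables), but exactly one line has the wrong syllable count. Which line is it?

Line 1: seashell(2) + near(1) + five(1) + wing(1) = 5 ✓
Line 2: five(1) + floating(2) + chrysanthemum(4) = 7 ✓
Line 3: humidity(4) + tonight(2) + leaps(1) = 7 (expected 5)

Line 3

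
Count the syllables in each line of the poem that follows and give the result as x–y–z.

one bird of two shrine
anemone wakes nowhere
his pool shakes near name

5–7–5

Line 1: one(1) + bird(1) + of(1) + two(1) + shrine(1) = 5
Line 2: anemone(4) + wakes(1) + nowhere(2) = 7
Line 3: his(1) + pool(1) + shakes(1) + near(1) + name(1) = 5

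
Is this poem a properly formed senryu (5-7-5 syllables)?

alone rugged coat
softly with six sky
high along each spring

No

Line 1: alone (2), rugged (2), coat (1) → 5 ✓
Line 2: softly (2), with (1), six (1), sky (1) → 5 (expected 7)
Line 3: high (1), along (2), each (1), spring (1) → 5 ✓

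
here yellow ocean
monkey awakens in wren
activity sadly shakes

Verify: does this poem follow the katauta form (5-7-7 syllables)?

Yes

Line 1: here(1) + yellow(2) + ocean(2) = 5 ✓
Line 2: monkey(2) + awakens(3) + in(1) + wren(1) = 7 ✓
Line 3: activity(4) + sadly(2) + shakes(1) = 7 ✓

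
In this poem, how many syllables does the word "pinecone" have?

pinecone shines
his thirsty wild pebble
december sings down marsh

"pinecone" has 2 syllables.

2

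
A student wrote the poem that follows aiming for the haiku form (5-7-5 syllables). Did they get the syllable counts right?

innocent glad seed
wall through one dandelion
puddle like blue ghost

Yes

Line 1: innocent (3), glad (1), seed (1) → 5 ✓
Line 2: wall (1), through (1), one (1), dandelion (4) → 7 ✓
Line 3: puddle (2), like (1), blue (1), ghost (1) → 5 ✓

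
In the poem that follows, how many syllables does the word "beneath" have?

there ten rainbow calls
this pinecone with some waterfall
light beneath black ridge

2

"beneath" has 2 syllables.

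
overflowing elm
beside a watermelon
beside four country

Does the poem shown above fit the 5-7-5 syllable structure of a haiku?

Yes

Line 1: overflowing (4), elm (1) → 5 ✓
Line 2: beside (2), a (1), watermelon (4) → 7 ✓
Line 3: beside (2), four (1), country (2) → 5 ✓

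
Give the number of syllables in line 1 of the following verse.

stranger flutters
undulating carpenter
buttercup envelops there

4

Line 1: "stranger flutters": 2+2 = 4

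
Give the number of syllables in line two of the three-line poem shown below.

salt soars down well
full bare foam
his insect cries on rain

3

Line two: full(1) + bare(1) + foam(1) = 3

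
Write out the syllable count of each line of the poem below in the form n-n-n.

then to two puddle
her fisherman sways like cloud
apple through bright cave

5-7-5

Line 1: then(1) + to(1) + two(1) + puddle(2) = 5
Line 2: her(1) + fisherman(3) + sways(1) + like(1) + cloud(1) = 7
Line 3: apple(2) + through(1) + bright(1) + cave(1) = 5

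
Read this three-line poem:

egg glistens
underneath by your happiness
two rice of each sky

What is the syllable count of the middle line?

8

The middle line: underneath(3) + by(1) + your(1) + happiness(3) = 8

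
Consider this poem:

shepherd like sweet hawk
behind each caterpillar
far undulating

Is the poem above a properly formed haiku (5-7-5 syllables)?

Yes

Line 1: "shepherd like sweet hawk": 2+1+1+1 = 5 ✓
Line 2: "behind each caterpillar": 2+1+4 = 7 ✓
Line 3: "far undulating": 1+4 = 5 ✓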